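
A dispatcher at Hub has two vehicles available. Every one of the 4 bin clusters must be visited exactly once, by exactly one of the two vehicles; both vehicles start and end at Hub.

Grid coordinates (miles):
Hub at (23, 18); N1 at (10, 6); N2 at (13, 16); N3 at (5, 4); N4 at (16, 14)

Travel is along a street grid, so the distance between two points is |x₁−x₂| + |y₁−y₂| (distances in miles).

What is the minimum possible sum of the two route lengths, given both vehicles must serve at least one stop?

There are 2^3 − 1 = 7 ways to divide the 4 stops into two non-empty groups. For each, the best each vehicle can do is its own shortest tour through its group:
  {N1} + {N2, N3, N4}: 50 + 64 = 114
  {N2} + {N1, N3, N4}: 24 + 64 = 88
  {N1, N2} + {N3, N4}: 50 + 64 = 114
  {N3} + {N1, N2, N4}: 64 + 50 = 114
  {N1, N3} + {N2, N4}: 64 + 28 = 92
  {N2, N3} + {N1, N4}: 64 + 50 = 114
  … (7 splits in total)
  {N1, N2, N3} + {N4}: 64 + 22 = 86  ← best
Best: vehicle 1 Hub → N1 → N3 → N2 → Hub = 64; vehicle 2 Hub → N4 → Hub = 22; combined 86.

86 miles — the smallest possible combined total.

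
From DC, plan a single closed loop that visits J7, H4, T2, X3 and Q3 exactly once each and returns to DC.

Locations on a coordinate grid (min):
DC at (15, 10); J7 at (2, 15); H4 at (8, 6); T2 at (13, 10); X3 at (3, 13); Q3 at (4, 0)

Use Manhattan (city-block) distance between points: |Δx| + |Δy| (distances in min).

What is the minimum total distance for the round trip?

Minimum total distance: 56 min.

There are 60 distinct closed tours to check (reversals are equivalent).
DC → J7 → H4 → T2 → X3 → Q3 → DC: 18+15+9+13+14+21 = 90
DC → J7 → H4 → T2 → Q3 → X3 → DC: 18+15+9+19+14+15 = 90
DC → J7 → H4 → X3 → T2 → Q3 → DC: 18+15+12+13+19+21 = 98
DC → J7 → H4 → X3 → Q3 → T2 → DC: 18+15+12+14+19+2 = 80
DC → J7 → H4 → Q3 → T2 → X3 → DC: 18+15+10+19+13+15 = 90
DC → J7 → H4 → Q3 → X3 → T2 → DC: 18+15+10+14+13+2 = 72
DC → J7 → T2 → H4 → X3 → Q3 → DC: 18+16+9+12+14+21 = 90
DC → J7 → T2 → H4 → Q3 → X3 → DC: 18+16+9+10+14+15 = 82
DC → J7 → T2 → X3 → H4 → Q3 → DC: 18+16+13+12+10+21 = 90
DC → J7 → T2 → X3 → Q3 → H4 → DC: 18+16+13+14+10+11 = 82
DC → J7 → T2 → Q3 → H4 → X3 → DC: 18+16+19+10+12+15 = 90
DC → J7 → T2 → Q3 → X3 → H4 → DC: 18+16+19+14+12+11 = 90
DC → J7 → X3 → H4 → T2 → Q3 → DC: 18+3+12+9+19+21 = 82
DC → J7 → X3 → H4 → Q3 → T2 → DC: 18+3+12+10+19+2 = 64
… (46 more)
DC → J7 → X3 → Q3 → H4 → T2 → DC: 18+3+14+10+9+2 = 56  ← best
The minimum is 56.
One optimal route: DC → J7 → X3 → Q3 → H4 → T2 → DC (or its reverse).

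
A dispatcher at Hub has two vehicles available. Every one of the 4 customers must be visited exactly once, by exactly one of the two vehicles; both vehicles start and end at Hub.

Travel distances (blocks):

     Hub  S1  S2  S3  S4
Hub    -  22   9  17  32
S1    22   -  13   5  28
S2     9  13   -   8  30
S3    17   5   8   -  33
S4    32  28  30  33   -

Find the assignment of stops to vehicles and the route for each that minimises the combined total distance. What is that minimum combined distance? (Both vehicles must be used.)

Minimum combined distance: 100 blocks.

There are 2^3 − 1 = 7 ways to divide the 4 stops into two non-empty groups. For each, the best each vehicle can do is its own shortest tour through its group:
  {S1} + {S2, S3, S4}: 44 + 82 = 126
  {S2} + {S1, S3, S4}: 18 + 82 = 100
  {S1, S2} + {S3, S4}: 44 + 82 = 126
  {S3} + {S1, S2, S4}: 34 + 82 = 116
  {S1, S3} + {S2, S4}: 44 + 71 = 115
  {S2, S3} + {S1, S4}: 34 + 82 = 116
  … (7 splits in total)
Best: vehicle 1 Hub → S2 → Hub = 18; vehicle 2 Hub → S3 → S1 → S4 → Hub = 82; combined 100.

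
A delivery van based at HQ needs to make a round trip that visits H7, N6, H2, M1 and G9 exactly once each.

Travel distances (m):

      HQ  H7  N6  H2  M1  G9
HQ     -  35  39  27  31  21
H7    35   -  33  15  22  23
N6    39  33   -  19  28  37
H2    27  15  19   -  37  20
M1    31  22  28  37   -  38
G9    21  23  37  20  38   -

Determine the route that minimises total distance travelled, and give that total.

There are 60 distinct closed tours to check (reversals are equivalent).
HQ→H7→N6→H2→M1→G9→HQ: 35+33+19+37+38+21 = 183
HQ→H7→N6→H2→G9→M1→HQ: 35+33+19+20+38+31 = 176
HQ→H7→N6→M1→H2→G9→HQ: 35+33+28+37+20+21 = 174
HQ→H7→N6→M1→G9→H2→HQ: 35+33+28+38+20+27 = 181
HQ→H7→N6→G9→H2→M1→HQ: 35+33+37+20+37+31 = 193
HQ→H7→N6→G9→M1→H2→HQ: 35+33+37+38+37+27 = 207
HQ→H7→H2→N6→M1→G9→HQ: 35+15+19+28+38+21 = 156
HQ→H7→H2→N6→G9→M1→HQ: 35+15+19+37+38+31 = 175
HQ→H7→H2→M1→N6→G9→HQ: 35+15+37+28+37+21 = 173
HQ→H7→H2→M1→G9→N6→HQ: 35+15+37+38+37+39 = 201
HQ→H7→H2→G9→N6→M1→HQ: 35+15+20+37+28+31 = 166
HQ→H7→H2→G9→M1→N6→HQ: 35+15+20+38+28+39 = 175
HQ→H7→M1→N6→H2→G9→HQ: 35+22+28+19+20+21 = 145
HQ→H7→M1→N6→G9→H2→HQ: 35+22+28+37+20+27 = 169
… (46 more)
HQ→M1→N6→H2→H7→G9→HQ: 31+28+19+15+23+21 = 137  ← best
The minimum is 137.
One optimal route: HQ → M1 → N6 → H2 → H7 → G9 → HQ (or its reverse).

137 m — the shortest possible round trip.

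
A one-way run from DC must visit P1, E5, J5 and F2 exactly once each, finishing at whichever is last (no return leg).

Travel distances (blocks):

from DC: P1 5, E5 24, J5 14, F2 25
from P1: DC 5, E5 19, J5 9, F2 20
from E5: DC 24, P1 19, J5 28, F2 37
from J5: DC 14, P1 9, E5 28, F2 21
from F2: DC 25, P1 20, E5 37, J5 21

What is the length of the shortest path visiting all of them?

There are 4! = 24 possible orderings.
DC - P1 - E5 - J5 - F2: 5+19+28+21 = 73
DC - P1 - E5 - F2 - J5: 5+19+37+21 = 82
DC - P1 - J5 - E5 - F2: 5+9+28+37 = 79
DC - P1 - J5 - F2 - E5: 5+9+21+37 = 72
DC - P1 - F2 - E5 - J5: 5+20+37+28 = 90
DC - P1 - F2 - J5 - E5: 5+20+21+28 = 74
DC - E5 - P1 - J5 - F2: 24+19+9+21 = 73
DC - E5 - P1 - F2 - J5: 24+19+20+21 = 84
DC - E5 - J5 - P1 - F2: 24+28+9+20 = 81
DC - E5 - J5 - F2 - P1: 24+28+21+20 = 93
DC - E5 - F2 - P1 - J5: 24+37+20+9 = 90
DC - E5 - F2 - J5 - P1: 24+37+21+9 = 91
DC - J5 - P1 - E5 - F2: 14+9+19+37 = 79
DC - J5 - P1 - F2 - E5: 14+9+20+37 = 80
… (10 more)
The minimum is 72.
One shortest path: DC → P1 → J5 → F2 → E5.

Minimum one-way distance = 72 blocks.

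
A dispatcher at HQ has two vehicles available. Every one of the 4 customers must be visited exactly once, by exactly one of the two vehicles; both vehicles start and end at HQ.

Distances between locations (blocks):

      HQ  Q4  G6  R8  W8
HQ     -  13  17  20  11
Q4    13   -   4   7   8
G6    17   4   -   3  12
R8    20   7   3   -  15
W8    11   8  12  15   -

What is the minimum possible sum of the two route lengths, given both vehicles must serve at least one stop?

Minimum combined distance: 62 blocks.

Check every non-empty split of the stops between the two vehicles; for each half take its own optimal tour:
  {Q4} + {G6, R8, W8}: 26 + 46 = 72
  {G6} + {Q4, R8, W8}: 34 + 46 = 80
  {Q4, G6} + {R8, W8}: 34 + 46 = 80
  {R8} + {Q4, G6, W8}: 40 + 40 = 80
  {Q4, R8} + {G6, W8}: 40 + 40 = 80
  {G6, R8} + {Q4, W8}: 40 + 32 = 72
  … (7 splits in total)
  {Q4, G6, R8} + {W8}: 40 + 22 = 62  ← best
Best: vehicle 1 HQ → Q4 → G6 → R8 → HQ = 40; vehicle 2 HQ → W8 → HQ = 22; combined 62.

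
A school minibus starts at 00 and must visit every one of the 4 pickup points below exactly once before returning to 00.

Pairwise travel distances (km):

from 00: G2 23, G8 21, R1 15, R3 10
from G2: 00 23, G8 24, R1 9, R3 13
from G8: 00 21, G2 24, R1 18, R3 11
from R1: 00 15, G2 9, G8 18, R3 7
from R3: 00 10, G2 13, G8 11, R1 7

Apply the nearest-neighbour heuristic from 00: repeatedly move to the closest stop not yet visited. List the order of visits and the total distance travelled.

Nearest-neighbour total = 71 km; route 00 → R3 → R1 → G2 → G8 → 00.

At 00 the remaining stops are R3 10, R1 15, G8 21, G2 23; go to R3.
At R3 the remaining stops are R1 7, G8 11, G2 13; go to R1.
At R1 the remaining stops are G2 9, G8 18; go to G2.
At G2 the remaining stops are G8 24; go to G8.
Return G8→00: 21.
Total = 10 + 7 + 9 + 24 + 21 = 71.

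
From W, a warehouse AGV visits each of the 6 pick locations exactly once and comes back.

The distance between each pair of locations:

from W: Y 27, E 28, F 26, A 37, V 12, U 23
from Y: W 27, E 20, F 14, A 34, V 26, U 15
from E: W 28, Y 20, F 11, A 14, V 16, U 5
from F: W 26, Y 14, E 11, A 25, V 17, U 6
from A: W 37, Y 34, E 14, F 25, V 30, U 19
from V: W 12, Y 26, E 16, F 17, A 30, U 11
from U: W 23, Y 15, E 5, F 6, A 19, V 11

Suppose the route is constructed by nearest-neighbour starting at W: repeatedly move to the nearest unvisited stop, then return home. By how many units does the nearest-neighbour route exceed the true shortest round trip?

16 longer than the optimal tour.

W: V=12, U=23, F=26, Y=27, E=28, A=37 ⇒ V
V: U=11, E=16, F=17, Y=26, A=30 ⇒ U
U: E=5, F=6, Y=15, A=19 ⇒ E
E: F=11, A=14, Y=20 ⇒ F
F: Y=14, A=25 ⇒ Y
Y: A=34 ⇒ A
NN route W → V → U → E → F → Y → A → W costs 124.
Optimal: W → Y → F → E → A → U → V → W costs 108 (by enumerating all 360 distinct tours).
Excess = 124 − 108 = 16.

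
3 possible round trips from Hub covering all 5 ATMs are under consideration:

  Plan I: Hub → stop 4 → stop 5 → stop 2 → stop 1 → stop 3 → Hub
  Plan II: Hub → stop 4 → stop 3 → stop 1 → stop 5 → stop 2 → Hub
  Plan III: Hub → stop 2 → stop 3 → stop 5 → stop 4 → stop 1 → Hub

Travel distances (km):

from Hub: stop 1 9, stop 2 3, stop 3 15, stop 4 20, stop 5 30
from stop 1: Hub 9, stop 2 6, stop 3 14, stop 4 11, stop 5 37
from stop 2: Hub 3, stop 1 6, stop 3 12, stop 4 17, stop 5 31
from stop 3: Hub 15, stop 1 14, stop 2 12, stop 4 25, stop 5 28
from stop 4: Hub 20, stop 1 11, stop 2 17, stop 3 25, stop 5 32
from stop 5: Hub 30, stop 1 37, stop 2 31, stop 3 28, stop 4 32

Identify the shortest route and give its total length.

Shortest is Plan III, total 95 km.

Plan I: 20 + 32 + 31 + 6 + 14 + 15 = 118
Plan II: 20 + 25 + 14 + 37 + 31 + 3 = 130
Plan III: 3 + 12 + 28 + 32 + 11 + 9 = 95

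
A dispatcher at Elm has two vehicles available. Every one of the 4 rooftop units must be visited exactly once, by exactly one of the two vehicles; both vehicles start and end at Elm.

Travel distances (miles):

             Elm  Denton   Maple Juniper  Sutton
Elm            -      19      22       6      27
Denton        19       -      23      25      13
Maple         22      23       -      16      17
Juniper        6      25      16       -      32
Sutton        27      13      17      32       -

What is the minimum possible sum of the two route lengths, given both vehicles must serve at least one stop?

Try each way of splitting the stops between the two vehicles (each non-empty) and, for each split, find the best tour for each vehicle:
  {Denton} + {Maple, Juniper, Sutton}: 38 + 66 = 104
  {Maple} + {Denton, Juniper, Sutton}: 44 + 70 = 114
  {Denton, Maple} + {Juniper, Sutton}: 64 + 65 = 129
  {Juniper} + {Denton, Maple, Sutton}: 12 + 71 = 83
  {Denton, Juniper} + {Maple, Sutton}: 50 + 66 = 116
  {Maple, Juniper} + {Denton, Sutton}: 44 + 59 = 103
  … (7 splits in total)
Best: vehicle 1 Elm → Juniper → Elm = 12; vehicle 2 Elm → Denton → Sutton → Maple → Elm = 71; combined 83.

83 miles — the smallest possible combined total.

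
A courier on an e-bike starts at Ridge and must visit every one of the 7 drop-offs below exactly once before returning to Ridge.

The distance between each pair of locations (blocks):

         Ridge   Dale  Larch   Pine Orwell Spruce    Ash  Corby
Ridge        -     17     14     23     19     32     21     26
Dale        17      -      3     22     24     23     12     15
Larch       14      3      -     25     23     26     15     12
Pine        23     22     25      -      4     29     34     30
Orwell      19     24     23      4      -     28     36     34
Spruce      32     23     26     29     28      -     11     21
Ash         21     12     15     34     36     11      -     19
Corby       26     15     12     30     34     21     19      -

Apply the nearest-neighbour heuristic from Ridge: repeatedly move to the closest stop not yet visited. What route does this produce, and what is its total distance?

Total distance 114 blocks via the nearest-neighbour route Ridge → Larch → Dale → Ash → Spruce → Corby → Pine → Orwell → Ridge.

At Ridge the remaining stops are Larch 14, Dale 17, Orwell 19, Ash 21, Pine 23, Corby 26, Spruce 32; go to Larch.
At Larch the remaining stops are Dale 3, Corby 12, Ash 15, Orwell 23, Pine 25, Spruce 26; go to Dale.
At Dale the remaining stops are Ash 12, Corby 15, Pine 22, Spruce 23, Orwell 24; go to Ash.
At Ash the remaining stops are Spruce 11, Corby 19, Pine 34, Orwell 36; go to Spruce.
At Spruce the remaining stops are Corby 21, Orwell 28, Pine 29; go to Corby.
At Corby the remaining stops are Pine 30, Orwell 34; go to Pine.
At Pine the remaining stops are Orwell 4; go to Orwell.
Return Orwell→Ridge: 19.
Total = 14 + 3 + 12 + 11 + 21 + 30 + 4 + 19 = 114.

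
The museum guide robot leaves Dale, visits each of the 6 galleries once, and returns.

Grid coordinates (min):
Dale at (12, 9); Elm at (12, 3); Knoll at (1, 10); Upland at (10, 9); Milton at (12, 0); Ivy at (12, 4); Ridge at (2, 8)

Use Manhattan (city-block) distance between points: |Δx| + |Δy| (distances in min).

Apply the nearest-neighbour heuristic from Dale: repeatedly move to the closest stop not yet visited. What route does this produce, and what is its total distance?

Nearest-neighbour total = 46 min; route Dale → Upland → Ivy → Elm → Milton → Ridge → Knoll → Dale.

At Dale the remaining stops are Upland 2, Ivy 5, Elm 6, Milton 9, Ridge 11, Knoll 12; go to Upland.
At Upland the remaining stops are Ivy 7, Elm 8, Ridge 9, Knoll 10, Milton 11; go to Ivy.
At Ivy the remaining stops are Elm 1, Milton 4, Ridge 14, Knoll 17; go to Elm.
At Elm the remaining stops are Milton 3, Ridge 15, Knoll 18; go to Milton.
At Milton the remaining stops are Ridge 18, Knoll 21; go to Ridge.
At Ridge the remaining stops are Knoll 3; go to Knoll.
Return Knoll→Dale: 12.
Total = 2 + 7 + 1 + 3 + 18 + 3 + 12 = 46.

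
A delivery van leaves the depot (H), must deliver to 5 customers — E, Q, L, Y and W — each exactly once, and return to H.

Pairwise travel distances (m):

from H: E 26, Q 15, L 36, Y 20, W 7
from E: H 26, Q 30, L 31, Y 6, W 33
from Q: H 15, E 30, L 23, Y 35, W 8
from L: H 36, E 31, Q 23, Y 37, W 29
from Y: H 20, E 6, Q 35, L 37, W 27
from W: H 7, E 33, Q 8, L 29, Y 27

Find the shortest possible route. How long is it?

95 m — the shortest possible round trip.

There are 60 distinct closed tours to check (reversals are equivalent).
H-E-Q-L-Y-W-H: 26+30+23+37+27+7 = 150
H-E-Q-L-W-Y-H: 26+30+23+29+27+20 = 155
H-E-Q-Y-L-W-H: 26+30+35+37+29+7 = 164
H-E-Q-Y-W-L-H: 26+30+35+27+29+36 = 183
H-E-Q-W-L-Y-H: 26+30+8+29+37+20 = 150
H-E-Q-W-Y-L-H: 26+30+8+27+37+36 = 164
H-E-L-Q-Y-W-H: 26+31+23+35+27+7 = 149
H-E-L-Q-W-Y-H: 26+31+23+8+27+20 = 135
H-E-L-Y-Q-W-H: 26+31+37+35+8+7 = 144
H-E-L-Y-W-Q-H: 26+31+37+27+8+15 = 144
H-E-L-W-Q-Y-H: 26+31+29+8+35+20 = 149
H-E-L-W-Y-Q-H: 26+31+29+27+35+15 = 163
H-E-Y-Q-L-W-H: 26+6+35+23+29+7 = 126
H-E-Y-Q-W-L-H: 26+6+35+8+29+36 = 140
… (46 more)
H-Y-E-L-Q-W-H: 20+6+31+23+8+7 = 95  ← best
The minimum is 95.
One optimal route: H → Y → E → L → Q → W → H (or its reverse).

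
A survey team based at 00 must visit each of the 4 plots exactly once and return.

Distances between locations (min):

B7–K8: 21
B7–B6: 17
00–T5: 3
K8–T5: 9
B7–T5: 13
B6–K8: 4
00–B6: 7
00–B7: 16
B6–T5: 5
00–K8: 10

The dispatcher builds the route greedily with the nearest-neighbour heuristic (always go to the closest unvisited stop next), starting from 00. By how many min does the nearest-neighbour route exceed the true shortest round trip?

00: T5=3, B6=7, K8=10, B7=16 ⇒ T5
T5: B6=5, K8=9, B7=13 ⇒ B6
B6: K8=4, B7=17 ⇒ K8
K8: B7=21 ⇒ B7
NN route 00 → T5 → B6 → K8 → B7 → 00 costs 49.
Optimal: 00 → K8 → B6 → B7 → T5 → 00 costs 47 (by enumerating all 12 distinct tours).
Excess = 49 − 47 = 2.

The nearest-neighbour route is 2 min longer than optimal.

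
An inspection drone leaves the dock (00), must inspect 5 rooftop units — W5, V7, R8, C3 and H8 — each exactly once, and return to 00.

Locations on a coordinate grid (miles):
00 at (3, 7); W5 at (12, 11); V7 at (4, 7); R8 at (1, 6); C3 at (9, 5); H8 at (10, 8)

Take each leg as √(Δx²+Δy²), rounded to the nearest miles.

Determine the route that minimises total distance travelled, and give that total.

Minimum total distance: 27 miles.

There are 60 distinct closed tours to check (reversals are equivalent).
00 → W5 → V7 → R8 → C3 → H8 → 00: 10+9+3+8+3+7 = 40
00 → W5 → V7 → R8 → H8 → C3 → 00: 10+9+3+9+3+6 = 40
00 → W5 → V7 → C3 → R8 → H8 → 00: 10+9+5+8+9+7 = 48
00 → W5 → V7 → C3 → H8 → R8 → 00: 10+9+5+3+9+2 = 38
00 → W5 → V7 → H8 → R8 → C3 → 00: 10+9+6+9+8+6 = 48
00 → W5 → V7 → H8 → C3 → R8 → 00: 10+9+6+3+8+2 = 38
00 → W5 → R8 → V7 → C3 → H8 → 00: 10+12+3+5+3+7 = 40
00 → W5 → R8 → V7 → H8 → C3 → 00: 10+12+3+6+3+6 = 40
00 → W5 → R8 → C3 → V7 → H8 → 00: 10+12+8+5+6+7 = 48
00 → W5 → R8 → C3 → H8 → V7 → 00: 10+12+8+3+6+1 = 40
00 → W5 → R8 → H8 → V7 → C3 → 00: 10+12+9+6+5+6 = 48
00 → W5 → R8 → H8 → C3 → V7 → 00: 10+12+9+3+5+1 = 40
00 → W5 → C3 → V7 → R8 → H8 → 00: 10+7+5+3+9+7 = 41
00 → W5 → C3 → V7 → H8 → R8 → 00: 10+7+5+6+9+2 = 39
… (46 more)
00 → W5 → H8 → C3 → V7 → R8 → 00: 10+4+3+5+3+2 = 27  ← best
The minimum is 27.
One optimal route: 00 → W5 → H8 → C3 → V7 → R8 → 00 (or its reverse).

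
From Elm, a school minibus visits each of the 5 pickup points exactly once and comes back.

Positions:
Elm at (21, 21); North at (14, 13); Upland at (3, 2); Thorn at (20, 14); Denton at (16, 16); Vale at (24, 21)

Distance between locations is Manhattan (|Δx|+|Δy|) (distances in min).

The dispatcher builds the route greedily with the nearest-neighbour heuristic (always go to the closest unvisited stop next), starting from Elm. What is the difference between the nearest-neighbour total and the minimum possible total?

Elm: Vale=3, Thorn=8, Denton=10, North=15, Upland=37 ⇒ Vale
Vale: Thorn=11, Denton=13, North=18, Upland=40 ⇒ Thorn
Thorn: Denton=6, North=7, Upland=29 ⇒ Denton
Denton: North=5, Upland=27 ⇒ North
North: Upland=22 ⇒ Upland
NN route Elm → Vale → Thorn → Denton → North → Upland → Elm costs 84.
Optimal: Elm → Thorn → North → Upland → Denton → Vale → Elm costs 80 (by enumerating all 60 distinct tours).
Excess = 84 − 80 = 4.

The nearest-neighbour route is 4 min longer than optimal.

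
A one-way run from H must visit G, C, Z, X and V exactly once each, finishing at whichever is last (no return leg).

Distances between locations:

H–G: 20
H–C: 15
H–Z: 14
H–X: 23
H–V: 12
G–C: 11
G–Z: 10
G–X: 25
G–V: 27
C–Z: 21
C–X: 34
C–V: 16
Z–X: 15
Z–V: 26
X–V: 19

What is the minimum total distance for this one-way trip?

Shortest open route: 64.

There are 5! = 120 possible orderings.
H - G - C - Z - X - V: 20+11+21+15+19 = 86
H - G - C - Z - V - X: 20+11+21+26+19 = 97
H - G - C - X - Z - V: 20+11+34+15+26 = 106
H - G - C - X - V - Z: 20+11+34+19+26 = 110
H - G - C - V - Z - X: 20+11+16+26+15 = 88
H - G - C - V - X - Z: 20+11+16+19+15 = 81
H - G - Z - C - X - V: 20+10+21+34+19 = 104
H - G - Z - C - V - X: 20+10+21+16+19 = 86
H - G - Z - X - C - V: 20+10+15+34+16 = 95
H - G - Z - X - V - C: 20+10+15+19+16 = 80
H - G - Z - V - C - X: 20+10+26+16+34 = 106
H - G - Z - V - X - C: 20+10+26+19+34 = 109
H - G - X - C - Z - V: 20+25+34+21+26 = 126
H - G - X - C - V - Z: 20+25+34+16+26 = 121
… (106 more)
H - V - C - G - Z - X: 12+16+11+10+15 = 64  ← best
The minimum is 64.
One shortest path: H → V → C → G → Z → X.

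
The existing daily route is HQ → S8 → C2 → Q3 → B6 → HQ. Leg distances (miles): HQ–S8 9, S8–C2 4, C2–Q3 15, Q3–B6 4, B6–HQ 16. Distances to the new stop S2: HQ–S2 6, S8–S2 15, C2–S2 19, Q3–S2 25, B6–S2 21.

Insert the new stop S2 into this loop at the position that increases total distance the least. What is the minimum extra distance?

Insertion cost between consecutive stops i–j is d(i,S2) + d(S2,j) − d(i,j):
  between HQ and S8: 6 + 15 − 9 = 12
  between S8 and C2: 15 + 19 − 4 = 30
  between C2 and Q3: 19 + 25 − 15 = 29
  between Q3 and B6: 25 + 21 − 4 = 42
  between B6 and HQ: 21 + 6 − 16 = 11
Cheapest insertion is between B6 and HQ, adding 11.
New total = 48 + 11 = 59.

Minimum extra distance: 11 miles, inserting S2 between B6 and HQ.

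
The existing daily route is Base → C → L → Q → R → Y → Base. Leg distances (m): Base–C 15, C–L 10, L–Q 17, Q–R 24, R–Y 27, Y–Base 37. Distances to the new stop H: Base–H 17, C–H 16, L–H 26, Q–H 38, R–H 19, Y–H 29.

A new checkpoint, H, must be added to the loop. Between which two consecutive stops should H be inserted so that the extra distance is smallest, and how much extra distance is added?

Minimum extra distance: 9 m, inserting H between Y and Base.

Insertion cost between consecutive stops i–j is d(i,H) + d(H,j) − d(i,j):
  between Base and C: 17 + 16 − 15 = 18
  between C and L: 16 + 26 − 10 = 32
  between L and Q: 26 + 38 − 17 = 47
  between Q and R: 38 + 19 − 24 = 33
  between R and Y: 19 + 29 − 27 = 21
  between Y and Base: 29 + 17 − 37 = 9
Cheapest insertion is between Y and Base, adding 9.
New total = 130 + 9 = 139.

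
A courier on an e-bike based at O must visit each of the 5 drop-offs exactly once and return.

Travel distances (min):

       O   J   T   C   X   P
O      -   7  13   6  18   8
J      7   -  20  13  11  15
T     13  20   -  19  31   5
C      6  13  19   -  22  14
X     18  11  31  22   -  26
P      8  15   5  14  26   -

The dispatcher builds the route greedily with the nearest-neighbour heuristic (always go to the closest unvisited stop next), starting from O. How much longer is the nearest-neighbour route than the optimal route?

Excess over optimum: 2 min.

From O: C=6, J=7, P=8, T=13, X=18 → choose C (6).
From C: J=13, P=14, T=19, X=22 → choose J (13).
From J: X=11, P=15, T=20 → choose X (11).
From X: P=26, T=31 → choose P (26).
From P: T=5 → choose T (5).
NN route O → C → J → X → P → T → O costs 74.
Optimal: O → J → X → C → T → P → O costs 72 (by enumerating all 60 distinct tours).
Excess = 74 − 72 = 2.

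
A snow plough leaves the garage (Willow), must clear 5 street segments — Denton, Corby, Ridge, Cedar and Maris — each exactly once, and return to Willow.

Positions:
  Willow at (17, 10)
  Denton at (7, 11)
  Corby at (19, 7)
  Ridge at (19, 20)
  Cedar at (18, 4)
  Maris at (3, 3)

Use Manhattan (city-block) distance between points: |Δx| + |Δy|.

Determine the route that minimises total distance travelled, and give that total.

68 — the shortest possible round trip.

There are 60 distinct closed tours to check (reversals are equivalent).
Willow - Denton - Corby - Ridge - Cedar - Maris - Willow: 11+16+13+17+16+21 = 94
Willow - Denton - Corby - Ridge - Maris - Cedar - Willow: 11+16+13+33+16+7 = 96
Willow - Denton - Corby - Cedar - Ridge - Maris - Willow: 11+16+4+17+33+21 = 102
Willow - Denton - Corby - Cedar - Maris - Ridge - Willow: 11+16+4+16+33+12 = 92
Willow - Denton - Corby - Maris - Ridge - Cedar - Willow: 11+16+20+33+17+7 = 104
Willow - Denton - Corby - Maris - Cedar - Ridge - Willow: 11+16+20+16+17+12 = 92
Willow - Denton - Ridge - Corby - Cedar - Maris - Willow: 11+21+13+4+16+21 = 86
Willow - Denton - Ridge - Corby - Maris - Cedar - Willow: 11+21+13+20+16+7 = 88
Willow - Denton - Ridge - Cedar - Corby - Maris - Willow: 11+21+17+4+20+21 = 94
Willow - Denton - Ridge - Cedar - Maris - Corby - Willow: 11+21+17+16+20+5 = 90
Willow - Denton - Ridge - Maris - Corby - Cedar - Willow: 11+21+33+20+4+7 = 96
Willow - Denton - Ridge - Maris - Cedar - Corby - Willow: 11+21+33+16+4+5 = 90
Willow - Denton - Cedar - Corby - Ridge - Maris - Willow: 11+18+4+13+33+21 = 100
Willow - Denton - Cedar - Corby - Maris - Ridge - Willow: 11+18+4+20+33+12 = 98
… (46 more)
Willow - Denton - Maris - Cedar - Corby - Ridge - Willow: 11+12+16+4+13+12 = 68  ← best
The minimum is 68.
One optimal route: Willow → Denton → Maris → Cedar → Corby → Ridge → Willow (or its reverse).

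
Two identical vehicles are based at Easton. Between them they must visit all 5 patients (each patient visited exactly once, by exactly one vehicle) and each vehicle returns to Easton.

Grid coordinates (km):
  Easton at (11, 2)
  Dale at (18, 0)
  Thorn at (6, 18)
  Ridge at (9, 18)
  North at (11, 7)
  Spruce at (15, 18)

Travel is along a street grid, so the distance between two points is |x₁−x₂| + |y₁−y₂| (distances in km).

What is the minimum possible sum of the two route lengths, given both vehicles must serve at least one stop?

Try each way of splitting the stops between the two vehicles (each non-empty) and, for each split, find the best tour for each vehicle:
  {Dale} + {Thorn, Ridge, North, Spruce}: 18 + 50 = 68
  {Thorn} + {Dale, Ridge, North, Spruce}: 42 + 54 = 96
  {Dale, Thorn} + {Ridge, North, Spruce}: 60 + 44 = 104
  {Ridge} + {Dale, Thorn, North, Spruce}: 36 + 60 = 96
  {Dale, Ridge} + {Thorn, North, Spruce}: 54 + 50 = 104
  {Thorn, Ridge} + {Dale, North, Spruce}: 42 + 50 = 92
  … (15 splits in total)
Best: vehicle 1 Easton → Dale → Easton = 18; vehicle 2 Easton → Thorn → Ridge → Spruce → North → Easton = 50; combined 68.

Minimum combined distance: 68 km.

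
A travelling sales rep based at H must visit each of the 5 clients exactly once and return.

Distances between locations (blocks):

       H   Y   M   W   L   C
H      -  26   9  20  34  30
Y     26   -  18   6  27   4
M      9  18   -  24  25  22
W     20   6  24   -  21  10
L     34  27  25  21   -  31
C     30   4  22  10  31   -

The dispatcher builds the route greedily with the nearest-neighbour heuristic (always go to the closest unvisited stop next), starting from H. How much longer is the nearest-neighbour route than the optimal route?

The nearest-neighbour route is 1 blocks longer than optimal.

From H: M=9, W=20, Y=26, C=30, L=34 → choose M (9).
From M: Y=18, C=22, W=24, L=25 → choose Y (18).
From Y: C=4, W=6, L=27 → choose C (4).
From C: W=10, L=31 → choose W (10).
From W: L=21 → choose L (21).
NN route H → M → Y → C → W → L → H costs 96.
Optimal: H → Y → C → W → L → M → H costs 95 (by enumerating all 60 distinct tours).
Excess = 96 − 95 = 1.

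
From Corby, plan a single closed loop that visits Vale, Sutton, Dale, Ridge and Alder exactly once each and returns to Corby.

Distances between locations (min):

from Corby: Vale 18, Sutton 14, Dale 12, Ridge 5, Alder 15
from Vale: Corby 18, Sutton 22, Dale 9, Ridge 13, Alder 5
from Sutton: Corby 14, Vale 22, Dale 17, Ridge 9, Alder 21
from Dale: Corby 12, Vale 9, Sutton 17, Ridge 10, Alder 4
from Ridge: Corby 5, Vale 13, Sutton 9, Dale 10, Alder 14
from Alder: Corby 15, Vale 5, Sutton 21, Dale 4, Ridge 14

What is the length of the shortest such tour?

57 min — the shortest possible round trip.

There are 60 distinct closed tours to check (reversals are equivalent).
Corby-Vale-Sutton-Dale-Ridge-Alder-Corby: 18+22+17+10+14+15 = 96
Corby-Vale-Sutton-Dale-Alder-Ridge-Corby: 18+22+17+4+14+5 = 80
Corby-Vale-Sutton-Ridge-Dale-Alder-Corby: 18+22+9+10+4+15 = 78
Corby-Vale-Sutton-Ridge-Alder-Dale-Corby: 18+22+9+14+4+12 = 79
Corby-Vale-Sutton-Alder-Dale-Ridge-Corby: 18+22+21+4+10+5 = 80
Corby-Vale-Sutton-Alder-Ridge-Dale-Corby: 18+22+21+14+10+12 = 97
Corby-Vale-Dale-Sutton-Ridge-Alder-Corby: 18+9+17+9+14+15 = 82
Corby-Vale-Dale-Sutton-Alder-Ridge-Corby: 18+9+17+21+14+5 = 84
Corby-Vale-Dale-Ridge-Sutton-Alder-Corby: 18+9+10+9+21+15 = 82
Corby-Vale-Dale-Ridge-Alder-Sutton-Corby: 18+9+10+14+21+14 = 86
Corby-Vale-Dale-Alder-Sutton-Ridge-Corby: 18+9+4+21+9+5 = 66
Corby-Vale-Dale-Alder-Ridge-Sutton-Corby: 18+9+4+14+9+14 = 68
Corby-Vale-Ridge-Sutton-Dale-Alder-Corby: 18+13+9+17+4+15 = 76
Corby-Vale-Ridge-Sutton-Alder-Dale-Corby: 18+13+9+21+4+12 = 77
… (46 more)
Corby-Sutton-Ridge-Vale-Alder-Dale-Corby: 14+9+13+5+4+12 = 57  ← best
The minimum is 57.
One optimal route: Corby → Sutton → Ridge → Vale → Alder → Dale → Corby (or its reverse).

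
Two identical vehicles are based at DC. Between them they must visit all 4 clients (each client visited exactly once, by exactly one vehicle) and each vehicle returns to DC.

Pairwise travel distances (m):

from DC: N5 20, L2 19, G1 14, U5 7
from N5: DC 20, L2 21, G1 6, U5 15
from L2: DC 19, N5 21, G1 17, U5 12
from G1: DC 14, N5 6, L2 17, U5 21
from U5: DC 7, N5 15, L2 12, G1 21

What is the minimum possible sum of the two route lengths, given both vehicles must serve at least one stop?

There are 2^3 − 1 = 7 ways to divide the 4 stops into two non-empty groups. For each, the best each vehicle can do is its own shortest tour through its group:
  {N5} + {L2, G1, U5}: 40 + 50 = 90
  {L2} + {N5, G1, U5}: 38 + 42 = 80
  {N5, L2} + {G1, U5}: 60 + 42 = 102
  {G1} + {N5, L2, U5}: 28 + 60 = 88
  {N5, G1} + {L2, U5}: 40 + 38 = 78
  {L2, G1} + {N5, U5}: 50 + 42 = 92
  … (7 splits in total)
  {N5, L2, G1} + {U5}: 60 + 14 = 74  ← best
Best: vehicle 1 DC → L2 → N5 → G1 → DC = 60; vehicle 2 DC → U5 → DC = 14; combined 74.

Minimum combined distance: 74 m.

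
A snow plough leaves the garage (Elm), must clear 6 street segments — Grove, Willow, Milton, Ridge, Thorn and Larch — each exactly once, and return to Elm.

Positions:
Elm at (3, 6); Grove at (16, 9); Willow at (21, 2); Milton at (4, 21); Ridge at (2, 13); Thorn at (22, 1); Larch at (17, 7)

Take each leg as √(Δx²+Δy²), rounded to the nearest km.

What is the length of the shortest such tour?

61 km — the shortest possible round trip.

With 6 stops there are 6!/2 = 360 distinct round trips (a route and its reverse cost the same).
Elm-Grove-Willow-Milton-Ridge-Thorn-Larch-Elm: 13+9+25+8+23+8+14 = 100
Elm-Grove-Willow-Milton-Ridge-Larch-Thorn-Elm: 13+9+25+8+16+8+20 = 99
Elm-Grove-Willow-Milton-Thorn-Ridge-Larch-Elm: 13+9+25+27+23+16+14 = 127
Elm-Grove-Willow-Milton-Thorn-Larch-Ridge-Elm: 13+9+25+27+8+16+7 = 105
Elm-Grove-Willow-Milton-Larch-Ridge-Thorn-Elm: 13+9+25+19+16+23+20 = 125
Elm-Grove-Willow-Milton-Larch-Thorn-Ridge-Elm: 13+9+25+19+8+23+7 = 104
Elm-Grove-Willow-Ridge-Milton-Thorn-Larch-Elm: 13+9+22+8+27+8+14 = 101
Elm-Grove-Willow-Ridge-Milton-Larch-Thorn-Elm: 13+9+22+8+19+8+20 = 99
… (352 more)
Elm-Willow-Thorn-Larch-Grove-Milton-Ridge-Elm: 18+1+8+2+17+8+7 = 61  ← best
The minimum is 61.
One optimal route: Elm → Willow → Thorn → Larch → Grove → Milton → Ridge → Elm (or its reverse).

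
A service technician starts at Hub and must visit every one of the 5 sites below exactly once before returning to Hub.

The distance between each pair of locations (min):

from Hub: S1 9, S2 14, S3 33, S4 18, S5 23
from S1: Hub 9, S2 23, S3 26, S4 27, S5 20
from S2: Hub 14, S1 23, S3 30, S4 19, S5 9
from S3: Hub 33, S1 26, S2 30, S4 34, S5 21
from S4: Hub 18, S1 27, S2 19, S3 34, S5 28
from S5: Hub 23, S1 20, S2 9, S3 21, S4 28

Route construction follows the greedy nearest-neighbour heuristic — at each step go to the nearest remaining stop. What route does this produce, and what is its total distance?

Hub → [S1:9 / S2:14 / S4:18 / S5:23 / S3:33] → S1 (9)
S1 → [S5:20 / S2:23 / S3:26 / S4:27] → S5 (20)
S5 → [S2:9 / S3:21 / S4:28] → S2 (9)
S2 → [S4:19 / S3:30] → S4 (19)
S4 → [S3:34] → S3 (34)
Return S3→Hub: 33.
Total = 9 + 20 + 9 + 19 + 34 + 33 = 124.

Total distance 124 min via the nearest-neighbour route Hub → S1 → S5 → S2 → S4 → S3 → Hub.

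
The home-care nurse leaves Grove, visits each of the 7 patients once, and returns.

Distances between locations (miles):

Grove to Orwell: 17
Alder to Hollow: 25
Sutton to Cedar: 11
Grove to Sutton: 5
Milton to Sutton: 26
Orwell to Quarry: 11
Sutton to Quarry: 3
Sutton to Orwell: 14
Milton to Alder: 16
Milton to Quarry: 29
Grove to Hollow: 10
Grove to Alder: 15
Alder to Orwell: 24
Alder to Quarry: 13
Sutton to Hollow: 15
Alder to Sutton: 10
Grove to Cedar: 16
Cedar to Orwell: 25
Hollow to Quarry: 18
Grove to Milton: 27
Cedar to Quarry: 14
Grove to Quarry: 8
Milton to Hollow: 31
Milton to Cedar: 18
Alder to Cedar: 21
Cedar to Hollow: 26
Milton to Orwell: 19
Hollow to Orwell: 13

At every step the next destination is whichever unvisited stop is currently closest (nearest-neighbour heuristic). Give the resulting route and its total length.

At Grove the remaining stops are Sutton 5, Quarry 8, Hollow 10, Alder 15, Cedar 16, Orwell 17, Milton 27; go to Sutton.
At Sutton the remaining stops are Quarry 3, Alder 10, Cedar 11, Orwell 14, Hollow 15, Milton 26; go to Quarry.
At Quarry the remaining stops are Orwell 11, Alder 13, Cedar 14, Hollow 18, Milton 29; go to Orwell.
At Orwell the remaining stops are Hollow 13, Milton 19, Alder 24, Cedar 25; go to Hollow.
At Hollow the remaining stops are Alder 25, Cedar 26, Milton 31; go to Alder.
At Alder the remaining stops are Milton 16, Cedar 21; go to Milton.
At Milton the remaining stops are Cedar 18; go to Cedar.
Return Cedar→Grove: 16.
Total = 5 + 3 + 11 + 13 + 25 + 16 + 18 + 16 = 107.

Nearest-neighbour total = 107 miles; route Grove → Sutton → Quarry → Orwell → Hollow → Alder → Milton → Cedar → Grove.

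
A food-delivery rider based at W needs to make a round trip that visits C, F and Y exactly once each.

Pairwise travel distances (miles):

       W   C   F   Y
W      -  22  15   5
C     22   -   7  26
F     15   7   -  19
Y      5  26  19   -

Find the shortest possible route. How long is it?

Minimum total distance: 53 miles.

There are 3 distinct closed tours to check (reversals are equivalent).
W-C-F-Y-W: 22+7+19+5 = 53
W-C-Y-F-W: 22+26+19+15 = 82
W-F-C-Y-W: 15+7+26+5 = 53
The minimum is 53.
One optimal route: W → C → F → Y → W (or its reverse).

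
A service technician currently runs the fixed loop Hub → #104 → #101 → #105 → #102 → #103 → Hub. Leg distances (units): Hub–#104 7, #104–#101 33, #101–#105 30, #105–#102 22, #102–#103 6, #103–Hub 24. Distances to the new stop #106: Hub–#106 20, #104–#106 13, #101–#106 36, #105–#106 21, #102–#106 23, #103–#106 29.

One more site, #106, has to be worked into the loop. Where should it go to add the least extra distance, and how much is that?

Insertion cost between consecutive stops i–j is d(i,#106) + d(#106,j) − d(i,j):
  between Hub and #104: 20 + 13 − 7 = 26
  between #104 and #101: 13 + 36 − 33 = 16
  between #101 and #105: 36 + 21 − 30 = 27
  between #105 and #102: 21 + 23 − 22 = 22
  between #102 and #103: 23 + 29 − 6 = 46
  between #103 and Hub: 29 + 20 − 24 = 25
Cheapest insertion is between #104 and #101, adding 16.
New total = 122 + 16 = 138.

Adding 16 by placing #106 on the #104–#101 leg.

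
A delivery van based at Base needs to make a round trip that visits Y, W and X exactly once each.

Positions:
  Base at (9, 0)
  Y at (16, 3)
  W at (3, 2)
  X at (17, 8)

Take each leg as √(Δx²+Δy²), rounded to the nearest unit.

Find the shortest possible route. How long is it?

With 3 stops there are 3!/2 = 3 distinct round trips (a route and its reverse cost the same).
Base-Y-W-X-Base: 8+13+15+11 = 47
Base-Y-X-W-Base: 8+5+15+6 = 34
Base-W-Y-X-Base: 6+13+5+11 = 35
The minimum is 34.
One optimal route: Base → Y → X → W → Base (or its reverse).

Shortest round trip = 34.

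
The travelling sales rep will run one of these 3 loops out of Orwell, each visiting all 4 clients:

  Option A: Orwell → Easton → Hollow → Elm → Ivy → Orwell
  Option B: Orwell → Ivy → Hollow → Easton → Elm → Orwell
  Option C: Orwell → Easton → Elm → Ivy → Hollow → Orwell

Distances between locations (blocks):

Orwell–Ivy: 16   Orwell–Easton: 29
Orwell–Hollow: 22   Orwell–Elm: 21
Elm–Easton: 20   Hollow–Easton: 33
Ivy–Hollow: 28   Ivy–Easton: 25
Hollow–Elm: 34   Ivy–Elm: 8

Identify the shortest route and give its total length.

107 blocks — Option C is the shortest.

Option A: 29 + 33 + 34 + 8 + 16 = 120
Option B: 16 + 28 + 33 + 20 + 21 = 118
Option C: 29 + 20 + 8 + 28 + 22 = 107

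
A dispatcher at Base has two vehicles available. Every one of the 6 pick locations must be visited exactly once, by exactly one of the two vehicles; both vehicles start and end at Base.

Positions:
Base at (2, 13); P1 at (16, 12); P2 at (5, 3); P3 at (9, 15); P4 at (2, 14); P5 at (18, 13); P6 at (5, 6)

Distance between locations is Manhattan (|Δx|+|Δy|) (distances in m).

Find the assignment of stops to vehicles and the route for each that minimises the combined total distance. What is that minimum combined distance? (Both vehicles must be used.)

Minimum combined distance: 58 m.

Try each way of splitting the stops between the two vehicles (each non-empty) and, for each split, find the best tour for each vehicle:
  {P1} + {P2, P3, P4, P5, P6}: 30 + 56 = 86
  {P2} + {P1, P3, P4, P5, P6}: 26 + 50 = 76
  {P1, P2} + {P3, P4, P5, P6}: 48 + 50 = 98
  {P3} + {P1, P2, P4, P5, P6}: 18 + 54 = 72
  {P1, P3} + {P2, P4, P5, P6}: 34 + 54 = 88
  {P2, P3} + {P1, P4, P5, P6}: 38 + 48 = 86
  … (31 splits in total)
  {P4} + {P1, P2, P3, P5, P6}: 2 + 56 = 58  ← best
Best: vehicle 1 Base → P4 → Base = 2; vehicle 2 Base → P2 → P6 → P1 → P5 → P3 → Base = 56; combined 58.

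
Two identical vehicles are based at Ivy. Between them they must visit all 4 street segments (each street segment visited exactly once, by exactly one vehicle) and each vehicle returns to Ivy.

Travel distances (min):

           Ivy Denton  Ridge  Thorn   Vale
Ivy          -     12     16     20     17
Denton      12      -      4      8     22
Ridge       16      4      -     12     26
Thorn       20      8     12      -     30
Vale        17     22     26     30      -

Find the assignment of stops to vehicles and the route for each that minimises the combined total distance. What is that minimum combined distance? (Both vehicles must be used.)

Try each way of splitting the stops between the two vehicles (each non-empty) and, for each split, find the best tour for each vehicle:
  {Denton} + {Ridge, Thorn, Vale}: 24 + 75 = 99
  {Ridge} + {Denton, Thorn, Vale}: 32 + 67 = 99
  {Denton, Ridge} + {Thorn, Vale}: 32 + 67 = 99
  {Thorn} + {Denton, Ridge, Vale}: 40 + 59 = 99
  {Denton, Thorn} + {Ridge, Vale}: 40 + 59 = 99
  {Ridge, Thorn} + {Denton, Vale}: 48 + 51 = 99
  … (7 splits in total)
  {Denton, Ridge, Thorn} + {Vale}: 48 + 34 = 82  ← best
Best: vehicle 1 Ivy → Denton → Ridge → Thorn → Ivy = 48; vehicle 2 Ivy → Vale → Ivy = 34; combined 82.

82 min — the smallest possible combined total.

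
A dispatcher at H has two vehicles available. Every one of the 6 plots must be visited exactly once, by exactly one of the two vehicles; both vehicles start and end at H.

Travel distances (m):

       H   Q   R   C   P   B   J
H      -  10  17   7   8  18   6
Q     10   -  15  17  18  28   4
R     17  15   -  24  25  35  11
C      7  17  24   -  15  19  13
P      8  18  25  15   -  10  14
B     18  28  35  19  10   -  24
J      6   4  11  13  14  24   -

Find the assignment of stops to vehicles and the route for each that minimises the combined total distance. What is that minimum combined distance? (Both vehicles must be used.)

86 m — the smallest possible combined total.

There are 2^5 − 1 = 31 ways to divide the 6 stops into two non-empty groups. For each, the best each vehicle can do is its own shortest tour through its group:
  {Q} + {R, C, P, B, J}: 20 + 78 = 98
  {R} + {Q, C, P, B, J}: 34 + 64 = 98
  {Q, R} + {C, P, B, J}: 42 + 56 = 98
  {C} + {Q, R, P, B, J}: 14 + 78 = 92
  {Q, C} + {R, P, B, J}: 34 + 70 = 104
  {R, C} + {Q, P, B, J}: 48 + 56 = 104
  … (31 splits in total)
  {C, P, B} + {Q, R, J}: 44 + 42 = 86  ← best
Best: vehicle 1 H → C → B → P → H = 44; vehicle 2 H → Q → R → J → H = 42; combined 86.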